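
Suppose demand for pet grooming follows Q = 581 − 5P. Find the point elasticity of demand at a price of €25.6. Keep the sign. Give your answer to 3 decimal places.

At P = 25.6, Q = 453.
dQ/dP = −5.
ε = (dQ/dP)(P/Q) = (-5)(25.6/453).

-0.283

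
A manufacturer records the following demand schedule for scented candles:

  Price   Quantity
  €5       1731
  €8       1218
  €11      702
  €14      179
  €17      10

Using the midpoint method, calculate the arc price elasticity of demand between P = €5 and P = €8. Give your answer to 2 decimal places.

At P = 5, Q = 1731; at P = 8, Q = 1218.
ΔQ = -513, ΔP = 3. Midpoints: P̄ = 6.50, Q̄ = 1474.5.
ε = (ΔQ/ΔP)(P̄/Q̄) = (-513/3)(6.50/1474.5).

-0.75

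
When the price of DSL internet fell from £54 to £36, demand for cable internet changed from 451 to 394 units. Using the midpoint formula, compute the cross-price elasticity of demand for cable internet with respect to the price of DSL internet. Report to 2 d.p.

0.34

ΔQ_x = 394 − 451 = -57; ΔP_y = 36 − 54 = -18.
Midpoints: P̄_y = 45.00, Q̄_x = 422.5.
ε_xy = (ΔQ_x/ΔP_y)(P̄_y/Q̄_x) = (-57/-18)(45.00/422.5).
ε_xy > 0, so the goods are substitutes.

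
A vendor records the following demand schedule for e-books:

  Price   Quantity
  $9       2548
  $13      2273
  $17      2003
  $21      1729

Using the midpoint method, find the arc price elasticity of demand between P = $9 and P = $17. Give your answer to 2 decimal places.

At P = 9, Q = 2548; at P = 17, Q = 2003.
ΔQ = -545, ΔP = 8. Midpoints: P̄ = 13.00, Q̄ = 2275.5.
ε = (ΔQ/ΔP)(P̄/Q̄) = (-545/8)(13.00/2275.5).

-0.39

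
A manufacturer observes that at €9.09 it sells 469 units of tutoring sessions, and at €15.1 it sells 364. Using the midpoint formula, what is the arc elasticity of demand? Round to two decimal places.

-0.51

ΔQ = 364 − 469 = -105; ΔP = 15.1 − 9.09 = 6.01.
Midpoints: P̄ = 12.09, Q̄ = 416.5.
ε = (ΔQ/ΔP)(P̄/Q̄) = (-105/6.01)(12.09/416.5).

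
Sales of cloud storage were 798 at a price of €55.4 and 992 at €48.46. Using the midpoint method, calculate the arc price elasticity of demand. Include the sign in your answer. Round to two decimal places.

ΔQ = 992 − 798 = 194; ΔP = 48.46 − 55.4 = -6.94.
Midpoints: P̄ = 51.93, Q̄ = 895.0.
ε = (ΔQ/ΔP)(P̄/Q̄) = (194/-6.94)(51.93/895.0).

-1.62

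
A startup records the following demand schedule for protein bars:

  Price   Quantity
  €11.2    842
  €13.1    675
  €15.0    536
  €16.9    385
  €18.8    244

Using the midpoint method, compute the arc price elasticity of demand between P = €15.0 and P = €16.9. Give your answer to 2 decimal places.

At P = 15.0, Q = 536; at P = 16.9, Q = 385.
ΔQ = -151, ΔP = 1.9. Midpoints: P̄ = 15.95, Q̄ = 460.5.
ε = (ΔQ/ΔP)(P̄/Q̄) = (-151/1.9)(15.95/460.5).

-2.75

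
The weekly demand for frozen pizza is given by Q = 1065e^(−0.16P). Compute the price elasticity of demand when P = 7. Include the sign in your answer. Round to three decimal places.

At P = 7, Q = 347.488.
dQ/dP = −0.16·1065e^(−0.16P) = −0.16Q = -55.598.
ε = (dQ/dP)(P/Q) = (-55.598)(7/347.488).

-1.120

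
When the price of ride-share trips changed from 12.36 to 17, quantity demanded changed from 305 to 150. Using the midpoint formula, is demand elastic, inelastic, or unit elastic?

Arc ε ≈ -2.156.
|ε| = 2.16 > 1.

elastic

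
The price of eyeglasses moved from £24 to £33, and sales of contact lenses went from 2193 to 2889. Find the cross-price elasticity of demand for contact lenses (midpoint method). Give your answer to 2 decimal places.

ΔQ_x = 2889 − 2193 = 696; ΔP_y = 33 − 24 = 9.
Midpoints: P̄_y = 28.50, Q̄_x = 2541.0.
ε_xy = (ΔQ_x/ΔP_y)(P̄_y/Q̄_x) = (696/9)(28.50/2541.0).

0.87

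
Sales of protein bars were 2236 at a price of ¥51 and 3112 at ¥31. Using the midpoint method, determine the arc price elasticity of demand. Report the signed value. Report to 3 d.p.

-0.672

ΔQ = 3112 − 2236 = 876; ΔP = 31 − 51 = -20.
Midpoints: P̄ = 41.00, Q̄ = 2674.0.
ε = (ΔQ/ΔP)(P̄/Q̄) = (876/-20)(41.00/2674.0).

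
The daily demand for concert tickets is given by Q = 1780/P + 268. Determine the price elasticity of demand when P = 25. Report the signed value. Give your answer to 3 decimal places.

-0.210

At P = 25, Q = 339.200.
dQ/dP = −1780/P² = -2.848.
ε = (dQ/dP)(P/Q) = (-2.848)(25/339.200).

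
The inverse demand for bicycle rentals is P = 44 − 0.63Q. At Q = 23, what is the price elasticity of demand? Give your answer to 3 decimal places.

At Q = 23, P = 44 − 0.63(23) = 29.51.
dP/dQ = −0.63, so dQ/dP = 1/(−0.63) = -1.587.
ε = (dQ/dP)(P/Q) = (-1.587)(29.51/23).

-2.037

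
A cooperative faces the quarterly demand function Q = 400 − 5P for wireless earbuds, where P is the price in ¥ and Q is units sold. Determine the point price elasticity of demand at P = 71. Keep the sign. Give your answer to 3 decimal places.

At P = 71, Q = 45.
dQ/dP = −5.
ε = (dQ/dP)(P/Q) = (-5)(71/45).
|ε| > 1, so demand is elastic at this price.

-7.889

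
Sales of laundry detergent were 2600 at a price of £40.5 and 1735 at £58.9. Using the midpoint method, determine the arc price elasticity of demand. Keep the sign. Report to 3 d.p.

ΔQ = 1735 − 2600 = -865; ΔP = 58.9 − 40.5 = 18.4.
Midpoints: P̄ = 49.70, Q̄ = 2167.5.
ε = (ΔQ/ΔP)(P̄/Q̄) = (-865/18.4)(49.70/2167.5).

-1.078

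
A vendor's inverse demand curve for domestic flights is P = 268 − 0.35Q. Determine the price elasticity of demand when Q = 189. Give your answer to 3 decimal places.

-3.051

At Q = 189, P = 268 − 0.35(189) = 201.85.
dP/dQ = −0.35, so dQ/dP = 1/(−0.35) = -2.857.
ε = (dQ/dP)(P/Q) = (-2.857)(201.85/189).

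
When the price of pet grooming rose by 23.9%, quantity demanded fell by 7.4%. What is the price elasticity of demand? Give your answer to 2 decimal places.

-0.31

ε = %ΔQ / %ΔP = (-7.4)/(23.9) = -0.310.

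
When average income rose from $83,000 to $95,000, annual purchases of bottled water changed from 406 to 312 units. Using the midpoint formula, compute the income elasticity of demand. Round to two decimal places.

-1.94

ΔQ = -94, ΔI = 12000. Midpoints: Ī = 89,000, Q̄ = 359.0.
ε_I = (ΔQ/ΔI)(Ī/Q̄) = (-94/12000)(89000/359.0).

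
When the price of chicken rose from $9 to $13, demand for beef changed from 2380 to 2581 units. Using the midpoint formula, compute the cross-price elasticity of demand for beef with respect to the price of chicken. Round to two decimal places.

0.22

ΔQ_x = 2581 − 2380 = 201; ΔP_y = 13 − 9 = 4.
Midpoints: P̄_y = 11.00, Q̄_x = 2480.5.
ε_xy = (ΔQ_x/ΔP_y)(P̄_y/Q̄_x) = (201/4)(11.00/2480.5).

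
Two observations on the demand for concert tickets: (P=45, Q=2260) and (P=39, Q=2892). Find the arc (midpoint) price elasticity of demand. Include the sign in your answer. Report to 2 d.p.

ΔQ = 2892 − 2260 = 632; ΔP = 39 − 45 = -6.
Midpoints: P̄ = 42.00, Q̄ = 2576.0.
ε = (ΔQ/ΔP)(P̄/Q̄) = (632/-6)(42.00/2576.0).

-1.72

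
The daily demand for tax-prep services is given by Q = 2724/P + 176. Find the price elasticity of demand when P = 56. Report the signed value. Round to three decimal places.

-0.217

At P = 56, Q = 224.643.
dQ/dP = −2724/P² = -0.869.
ε = (dQ/dP)(P/Q) = (-0.869)(56/224.643).
|ε| < 1, so demand is inelastic at this price.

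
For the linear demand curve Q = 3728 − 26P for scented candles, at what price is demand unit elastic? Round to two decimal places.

71.69

For linear demand Q = a − bP, ε = −bP/(a − bP). |ε| = 1 when bP = a − bP, i.e. P = a/(2b).
P = 3728/(2·26) = 3728/52 = 71.6923.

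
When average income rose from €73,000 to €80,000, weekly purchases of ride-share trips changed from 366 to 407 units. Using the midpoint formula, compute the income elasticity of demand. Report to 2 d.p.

1.16

ΔQ = 41, ΔI = 7000. Midpoints: Ī = 76,500, Q̄ = 386.5.
ε_I = (ΔQ/ΔI)(Ī/Q̄) = (41/7000)(76500/386.5).
ε_I > 0, so the good is normal.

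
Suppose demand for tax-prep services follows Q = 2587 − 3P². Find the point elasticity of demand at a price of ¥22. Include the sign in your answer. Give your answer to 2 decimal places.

At P = 22, Q = 1135.
dQ/dP = −6P = -132.
ε = (dQ/dP)(P/Q) = (-132)(22/1135).

-2.56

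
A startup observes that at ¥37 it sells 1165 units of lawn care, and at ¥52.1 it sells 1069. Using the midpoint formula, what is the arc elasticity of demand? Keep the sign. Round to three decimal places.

ΔQ = 1069 − 1165 = -96; ΔP = 52.1 − 37 = 15.1.
Midpoints: P̄ = 44.55, Q̄ = 1117.0.
ε = (ΔQ/ΔP)(P̄/Q̄) = (-96/15.1)(44.55/1117.0).

-0.254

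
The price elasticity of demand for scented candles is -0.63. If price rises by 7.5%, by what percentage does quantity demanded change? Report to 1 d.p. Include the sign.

%ΔQ ≈ ε × %ΔP = (-0.63)(7.5%) = -4.72%.

-4.7%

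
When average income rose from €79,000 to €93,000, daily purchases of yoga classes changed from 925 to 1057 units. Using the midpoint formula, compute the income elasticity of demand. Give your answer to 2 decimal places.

0.82

ΔQ = 132, ΔI = 14000. Midpoints: Ī = 86,000, Q̄ = 991.0.
ε_I = (ΔQ/ΔI)(Ī/Q̄) = (132/14000)(86000/991.0).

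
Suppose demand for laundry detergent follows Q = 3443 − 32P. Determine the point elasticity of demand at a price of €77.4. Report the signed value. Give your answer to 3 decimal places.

At P = 77.4, Q = 966.200.
dQ/dP = −32.
ε = (dQ/dP)(P/Q) = (-32)(77.4/966.200).
|ε| > 1, so demand is elastic at this price.

-2.563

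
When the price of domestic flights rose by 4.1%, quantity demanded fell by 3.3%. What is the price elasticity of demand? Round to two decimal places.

ε = %ΔQ / %ΔP = (-3.3)/(4.1) = -0.805.

-0.80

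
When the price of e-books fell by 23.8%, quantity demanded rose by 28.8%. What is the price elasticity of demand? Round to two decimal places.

ε = %ΔQ / %ΔP = (28.8)/(-23.8) = -1.210.

-1.21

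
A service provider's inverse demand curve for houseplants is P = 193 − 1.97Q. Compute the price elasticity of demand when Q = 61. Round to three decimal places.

-0.606

At Q = 61, P = 193 − 1.97(61) = 72.83.
dP/dQ = −1.97, so dQ/dP = 1/(−1.97) = -0.508.
ε = (dQ/dP)(P/Q) = (-0.508)(72.83/61).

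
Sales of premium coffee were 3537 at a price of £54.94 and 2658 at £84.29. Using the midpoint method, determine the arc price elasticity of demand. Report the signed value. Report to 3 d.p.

-0.673

ΔQ = 2658 − 3537 = -879; ΔP = 84.29 − 54.94 = 29.35.
Midpoints: P̄ = 69.62, Q̄ = 3097.5.
ε = (ΔQ/ΔP)(P̄/Q̄) = (-879/29.35)(69.62/3097.5).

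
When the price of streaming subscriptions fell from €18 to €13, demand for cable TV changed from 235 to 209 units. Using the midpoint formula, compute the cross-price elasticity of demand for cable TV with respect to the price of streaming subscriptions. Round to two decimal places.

0.36

ΔQ_x = 209 − 235 = -26; ΔP_y = 13 − 18 = -5.
Midpoints: P̄_y = 15.50, Q̄_x = 222.0.
ε_xy = (ΔQ_x/ΔP_y)(P̄_y/Q̄_x) = (-26/-5)(15.50/222.0).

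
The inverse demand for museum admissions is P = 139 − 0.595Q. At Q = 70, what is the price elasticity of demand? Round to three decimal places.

At Q = 70, P = 139 − 0.595(70) = 97.35.
dP/dQ = −0.595, so dQ/dP = 1/(−0.595) = -1.681.
ε = (dQ/dP)(P/Q) = (-1.681)(97.35/70).

-2.337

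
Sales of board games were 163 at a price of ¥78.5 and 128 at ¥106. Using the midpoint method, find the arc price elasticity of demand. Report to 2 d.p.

-0.81

ΔQ = 128 − 163 = -35; ΔP = 106 − 78.5 = 27.5.
Midpoints: P̄ = 92.25, Q̄ = 145.5.
ε = (ΔQ/ΔP)(P̄/Q̄) = (-35/27.5)(92.25/145.5).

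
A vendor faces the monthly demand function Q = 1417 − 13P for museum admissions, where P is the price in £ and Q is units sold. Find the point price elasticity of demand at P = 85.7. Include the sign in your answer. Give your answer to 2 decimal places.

-3.68

At P = 85.7, Q = 302.900.
dQ/dP = −13.
ε = (dQ/dP)(P/Q) = (-13)(85.7/302.900).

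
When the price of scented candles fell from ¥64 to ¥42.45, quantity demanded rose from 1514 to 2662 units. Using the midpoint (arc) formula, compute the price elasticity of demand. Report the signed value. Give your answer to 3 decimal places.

ΔQ = 2662 − 1514 = 1148; ΔP = 42.45 − 64 = -21.55.
Midpoints: P̄ = 53.23, Q̄ = 2088.0.
ε = (ΔQ/ΔP)(P̄/Q̄) = (1148/-21.55)(53.23/2088.0).

-1.358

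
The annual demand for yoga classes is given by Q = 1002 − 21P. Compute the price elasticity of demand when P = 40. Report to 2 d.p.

At P = 40, Q = 162.
dQ/dP = −21.
ε = (dQ/dP)(P/Q) = (-21)(40/162).

-5.19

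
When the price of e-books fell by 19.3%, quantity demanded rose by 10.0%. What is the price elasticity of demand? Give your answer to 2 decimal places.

ε = %ΔQ / %ΔP = (10.0)/(-19.3) = -0.518.

-0.52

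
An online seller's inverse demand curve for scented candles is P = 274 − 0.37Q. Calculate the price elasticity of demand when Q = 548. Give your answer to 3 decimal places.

At Q = 548, P = 274 − 0.37(548) = 71.24.
dP/dQ = −0.37, so dQ/dP = 1/(−0.37) = -2.703.
ε = (dQ/dP)(P/Q) = (-2.703)(71.24/548).

-0.351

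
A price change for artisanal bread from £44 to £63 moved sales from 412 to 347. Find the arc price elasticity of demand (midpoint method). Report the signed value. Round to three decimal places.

ΔQ = 347 − 412 = -65; ΔP = 63 − 44 = 19.
Midpoints: P̄ = 53.50, Q̄ = 379.5.
ε = (ΔQ/ΔP)(P̄/Q̄) = (-65/19)(53.50/379.5).

-0.482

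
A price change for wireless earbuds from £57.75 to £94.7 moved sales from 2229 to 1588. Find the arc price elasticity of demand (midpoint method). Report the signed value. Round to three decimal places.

ΔQ = 1588 − 2229 = -641; ΔP = 94.7 − 57.75 = 36.95.
Midpoints: P̄ = 76.22, Q̄ = 1908.5.
ε = (ΔQ/ΔP)(P̄/Q̄) = (-641/36.95)(76.22/1908.5).

-0.693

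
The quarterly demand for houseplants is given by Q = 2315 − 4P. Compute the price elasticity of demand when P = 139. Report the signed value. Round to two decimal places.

-0.32

At P = 139, Q = 1759.
dQ/dP = −4.
ε = (dQ/dP)(P/Q) = (-4)(139/1759).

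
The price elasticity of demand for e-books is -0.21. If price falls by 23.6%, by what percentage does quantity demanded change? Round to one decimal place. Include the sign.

5.0%

%ΔQ ≈ ε × %ΔP = (-0.21)(-23.6%) = 4.96%.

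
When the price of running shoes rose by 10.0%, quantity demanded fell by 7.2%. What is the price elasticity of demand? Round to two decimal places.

-0.72

ε = %ΔQ / %ΔP = (-7.2)/(10.0) = -0.720.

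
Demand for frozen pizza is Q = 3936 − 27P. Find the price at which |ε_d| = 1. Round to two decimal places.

For linear demand Q = a − bP, ε = −bP/(a − bP). |ε| = 1 when bP = a − bP, i.e. P = a/(2b).
P = 3936/(2·27) = 3936/54 = 72.8889.

72.89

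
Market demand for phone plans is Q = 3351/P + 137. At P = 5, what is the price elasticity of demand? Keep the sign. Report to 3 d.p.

At P = 5, Q = 807.200.
dQ/dP = −3351/P² = -134.040.
ε = (dQ/dP)(P/Q) = (-134.040)(5/807.200).
|ε| < 1, so demand is inelastic at this price.

-0.830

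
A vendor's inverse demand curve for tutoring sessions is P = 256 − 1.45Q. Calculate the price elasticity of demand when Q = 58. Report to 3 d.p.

At Q = 58, P = 256 − 1.45(58) = 171.90.
dP/dQ = −1.45, so dQ/dP = 1/(−1.45) = -0.690.
ε = (dQ/dP)(P/Q) = (-0.690)(171.90/58).

-2.044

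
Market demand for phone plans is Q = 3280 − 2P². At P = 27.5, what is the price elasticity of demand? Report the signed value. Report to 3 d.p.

At P = 27.5, Q = 1767.500.
dQ/dP = −4P = -110.
ε = (dQ/dP)(P/Q) = (-110)(27.5/1767.500).

-1.711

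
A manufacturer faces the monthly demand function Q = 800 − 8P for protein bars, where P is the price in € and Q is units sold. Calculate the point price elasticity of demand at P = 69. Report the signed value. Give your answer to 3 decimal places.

At P = 69, Q = 248.
dQ/dP = −8.
ε = (dQ/dP)(P/Q) = (-8)(69/248).

-2.226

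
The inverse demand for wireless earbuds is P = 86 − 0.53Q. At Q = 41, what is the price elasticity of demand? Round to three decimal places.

-2.958

At Q = 41, P = 86 − 0.53(41) = 64.27.
dP/dQ = −0.53, so dQ/dP = 1/(−0.53) = -1.887.
ε = (dQ/dP)(P/Q) = (-1.887)(64.27/41).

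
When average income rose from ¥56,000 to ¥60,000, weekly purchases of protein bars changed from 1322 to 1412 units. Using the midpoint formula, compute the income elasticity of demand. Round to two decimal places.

0.95

ΔQ = 90, ΔI = 4000. Midpoints: Ī = 58,000, Q̄ = 1367.0.
ε_I = (ΔQ/ΔI)(Ī/Q̄) = (90/4000)(58000/1367.0).
ε_I > 0, so the good is normal.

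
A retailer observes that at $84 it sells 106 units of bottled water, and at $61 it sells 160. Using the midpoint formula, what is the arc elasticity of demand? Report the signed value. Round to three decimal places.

ΔQ = 160 − 106 = 54; ΔP = 61 − 84 = -23.
Midpoints: P̄ = 72.50, Q̄ = 133.0.
ε = (ΔQ/ΔP)(P̄/Q̄) = (54/-23)(72.50/133.0).

-1.280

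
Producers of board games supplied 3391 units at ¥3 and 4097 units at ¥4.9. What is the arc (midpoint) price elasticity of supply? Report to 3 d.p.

ΔQ = 4097 − 3391 = 706; ΔP = 4.9 − 3 = 1.9.
Midpoints: P̄ = 3.95, Q̄ = 3744.0.
ε_s = (ΔQ/ΔP)(P̄/Q̄) = (706/1.9)(3.95/3744.0).

0.392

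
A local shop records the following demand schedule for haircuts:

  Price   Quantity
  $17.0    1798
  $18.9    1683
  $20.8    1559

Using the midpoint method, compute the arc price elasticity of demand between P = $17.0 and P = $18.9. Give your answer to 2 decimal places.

At P = 17.0, Q = 1798; at P = 18.9, Q = 1683.
ΔQ = -115, ΔP = 1.9. Midpoints: P̄ = 17.95, Q̄ = 1740.5.
ε = (ΔQ/ΔP)(P̄/Q̄) = (-115/1.9)(17.95/1740.5).

-0.62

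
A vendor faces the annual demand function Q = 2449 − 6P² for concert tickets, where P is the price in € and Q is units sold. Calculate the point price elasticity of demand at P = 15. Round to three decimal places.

-2.457

At P = 15, Q = 1099.
dQ/dP = −12P = -180.
ε = (dQ/dP)(P/Q) = (-180)(15/1099).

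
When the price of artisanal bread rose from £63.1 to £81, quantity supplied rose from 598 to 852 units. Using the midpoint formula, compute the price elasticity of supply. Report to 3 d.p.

ΔQ = 852 − 598 = 254; ΔP = 81 − 63.1 = 17.9.
Midpoints: P̄ = 72.05, Q̄ = 725.0.
ε_s = (ΔQ/ΔP)(P̄/Q̄) = (254/17.9)(72.05/725.0).

1.410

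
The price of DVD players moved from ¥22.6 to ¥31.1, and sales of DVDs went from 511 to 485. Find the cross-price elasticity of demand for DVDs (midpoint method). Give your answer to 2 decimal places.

ΔQ_x = 485 − 511 = -26; ΔP_y = 31.1 − 22.6 = 8.5.
Midpoints: P̄_y = 26.85, Q̄_x = 498.0.
ε_xy = (ΔQ_x/ΔP_y)(P̄_y/Q̄_x) = (-26/8.5)(26.85/498.0).

-0.16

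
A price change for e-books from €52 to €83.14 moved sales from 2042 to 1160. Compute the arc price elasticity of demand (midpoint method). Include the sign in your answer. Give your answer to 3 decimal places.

ΔQ = 1160 − 2042 = -882; ΔP = 83.14 − 52 = 31.14.
Midpoints: P̄ = 67.57, Q̄ = 1601.0.
ε = (ΔQ/ΔP)(P̄/Q̄) = (-882/31.14)(67.57/1601.0).

-1.195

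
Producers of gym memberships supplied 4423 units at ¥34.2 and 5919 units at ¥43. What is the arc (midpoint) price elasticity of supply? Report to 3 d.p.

ΔQ = 5919 − 4423 = 1496; ΔP = 43 − 34.2 = 8.8.
Midpoints: P̄ = 38.60, Q̄ = 5171.0.
ε_s = (ΔQ/ΔP)(P̄/Q̄) = (1496/8.8)(38.60/5171.0).

1.269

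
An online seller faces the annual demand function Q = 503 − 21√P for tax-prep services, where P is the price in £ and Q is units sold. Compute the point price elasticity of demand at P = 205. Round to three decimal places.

-0.743

At P = 205, Q = 202.326.
dQ/dP = −21/(2√P) = -0.733.
ε = (dQ/dP)(P/Q) = (-0.733)(205/202.326).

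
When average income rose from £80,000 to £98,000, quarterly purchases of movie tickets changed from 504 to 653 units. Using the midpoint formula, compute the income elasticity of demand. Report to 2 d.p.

1.27

ΔQ = 149, ΔI = 18000. Midpoints: Ī = 89,000, Q̄ = 578.5.
ε_I = (ΔQ/ΔI)(Ī/Q̄) = (149/18000)(89000/578.5).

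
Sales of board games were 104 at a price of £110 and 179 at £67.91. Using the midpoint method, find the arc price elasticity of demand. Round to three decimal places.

ΔQ = 179 − 104 = 75; ΔP = 67.91 − 110 = -42.09.
Midpoints: P̄ = 88.95, Q̄ = 141.5.
ε = (ΔQ/ΔP)(P̄/Q̄) = (75/-42.09)(88.95/141.5).

-1.120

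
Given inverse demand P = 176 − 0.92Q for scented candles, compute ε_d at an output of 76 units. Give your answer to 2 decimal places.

-1.52

At Q = 76, P = 176 − 0.92(76) = 106.08.
dP/dQ = −0.92, so dQ/dP = 1/(−0.92) = -1.087.
ε = (dQ/dP)(P/Q) = (-1.087)(106.08/76).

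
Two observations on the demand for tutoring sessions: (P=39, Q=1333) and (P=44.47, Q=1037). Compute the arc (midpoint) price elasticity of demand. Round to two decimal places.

-1.91

ΔQ = 1037 − 1333 = -296; ΔP = 44.47 − 39 = 5.47.
Midpoints: P̄ = 41.73, Q̄ = 1185.0.
ε = (ΔQ/ΔP)(P̄/Q̄) = (-296/5.47)(41.73/1185.0).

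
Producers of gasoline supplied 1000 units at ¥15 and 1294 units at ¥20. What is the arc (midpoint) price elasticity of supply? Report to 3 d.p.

ΔQ = 1294 − 1000 = 294; ΔP = 20 − 15 = 5.
Midpoints: P̄ = 17.50, Q̄ = 1147.0.
ε_s = (ΔQ/ΔP)(P̄/Q̄) = (294/5)(17.50/1147.0).

0.897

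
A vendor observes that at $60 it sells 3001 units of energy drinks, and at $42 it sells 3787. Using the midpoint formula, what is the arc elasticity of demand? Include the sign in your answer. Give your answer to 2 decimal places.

ΔQ = 3787 − 3001 = 786; ΔP = 42 − 60 = -18.
Midpoints: P̄ = 51.00, Q̄ = 3394.0.
ε = (ΔQ/ΔP)(P̄/Q̄) = (786/-18)(51.00/3394.0).

-0.66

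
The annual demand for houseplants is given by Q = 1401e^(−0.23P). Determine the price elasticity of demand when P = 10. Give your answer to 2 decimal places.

-2.30

At P = 10, Q = 140.463.
dQ/dP = −0.23·1401e^(−0.23P) = −0.23Q = -32.306.
ε = (dQ/dP)(P/Q) = (-32.306)(10/140.463).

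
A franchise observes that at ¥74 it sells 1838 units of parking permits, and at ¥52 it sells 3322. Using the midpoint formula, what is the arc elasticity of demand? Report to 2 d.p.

ΔQ = 3322 − 1838 = 1484; ΔP = 52 − 74 = -22.
Midpoints: P̄ = 63.00, Q̄ = 2580.0.
ε = (ΔQ/ΔP)(P̄/Q̄) = (1484/-22)(63.00/2580.0).

-1.65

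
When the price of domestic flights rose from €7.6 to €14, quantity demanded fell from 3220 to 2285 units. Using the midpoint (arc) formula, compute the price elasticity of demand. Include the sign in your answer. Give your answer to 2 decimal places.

ΔQ = 2285 − 3220 = -935; ΔP = 14 − 7.6 = 6.4.
Midpoints: P̄ = 10.80, Q̄ = 2752.5.
ε = (ΔQ/ΔP)(P̄/Q̄) = (-935/6.4)(10.80/2752.5).

-0.57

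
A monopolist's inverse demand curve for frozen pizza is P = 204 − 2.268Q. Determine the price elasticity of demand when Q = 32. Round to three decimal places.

-1.811

At Q = 32, P = 204 − 2.268(32) = 131.42.
dP/dQ = −2.268, so dQ/dP = 1/(−2.268) = -0.441.
ε = (dQ/dP)(P/Q) = (-0.441)(131.42/32).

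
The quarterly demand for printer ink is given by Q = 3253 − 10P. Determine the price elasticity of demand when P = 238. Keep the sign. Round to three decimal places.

-2.726

At P = 238, Q = 873.
dQ/dP = −10.
ε = (dQ/dP)(P/Q) = (-10)(238/873).
|ε| > 1, so demand is elastic at this price.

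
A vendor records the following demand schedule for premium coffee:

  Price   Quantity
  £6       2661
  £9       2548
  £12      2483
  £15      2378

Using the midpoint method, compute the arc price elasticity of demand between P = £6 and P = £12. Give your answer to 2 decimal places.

At P = 6, Q = 2661; at P = 12, Q = 2483.
ΔQ = -178, ΔP = 6. Midpoints: P̄ = 9.00, Q̄ = 2572.0.
ε = (ΔQ/ΔP)(P̄/Q̄) = (-178/6)(9.00/2572.0).

-0.10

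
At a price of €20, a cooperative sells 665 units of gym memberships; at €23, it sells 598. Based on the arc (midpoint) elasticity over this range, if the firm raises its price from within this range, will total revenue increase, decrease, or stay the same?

Arc ε = (-67/3)(21.50/631.5) ≈ -0.760.
|ε| = 0.76 < 1, so demand is inelastic. A price rise therefore raises total revenue.

increase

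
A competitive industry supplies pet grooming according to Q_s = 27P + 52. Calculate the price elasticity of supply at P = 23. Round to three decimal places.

At P = 23, Q_s = 673.
dQ_s/dP = 27.
ε_s = (dQ_s/dP)(P/Q_s) = (27)(23/673).

0.923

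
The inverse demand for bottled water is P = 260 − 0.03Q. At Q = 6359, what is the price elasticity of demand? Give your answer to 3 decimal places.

At Q = 6359, P = 260 − 0.03(6359) = 69.23.
dP/dQ = −0.03, so dQ/dP = 1/(−0.03) = -33.333.
ε = (dQ/dP)(P/Q) = (-33.333)(69.23/6359).

-0.363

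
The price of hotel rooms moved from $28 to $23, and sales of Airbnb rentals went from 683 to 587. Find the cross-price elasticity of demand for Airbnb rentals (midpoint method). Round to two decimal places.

0.77

ΔQ_x = 587 − 683 = -96; ΔP_y = 23 − 28 = -5.
Midpoints: P̄_y = 25.50, Q̄_x = 635.0.
ε_xy = (ΔQ_x/ΔP_y)(P̄_y/Q̄_x) = (-96/-5)(25.50/635.0).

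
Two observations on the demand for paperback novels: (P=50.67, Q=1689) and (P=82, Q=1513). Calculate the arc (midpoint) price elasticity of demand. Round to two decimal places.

ΔQ = 1513 − 1689 = -176; ΔP = 82 − 50.67 = 31.33.
Midpoints: P̄ = 66.34, Q̄ = 1601.0.
ε = (ΔQ/ΔP)(P̄/Q̄) = (-176/31.33)(66.34/1601.0).

-0.23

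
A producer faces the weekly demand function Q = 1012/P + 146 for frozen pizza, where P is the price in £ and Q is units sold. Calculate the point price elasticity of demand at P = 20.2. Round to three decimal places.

-0.255

At P = 20.2, Q = 196.099.
dQ/dP = −1012/P² = -2.480.
ε = (dQ/dP)(P/Q) = (-2.480)(20.2/196.099).
|ε| < 1, so demand is inelastic at this price.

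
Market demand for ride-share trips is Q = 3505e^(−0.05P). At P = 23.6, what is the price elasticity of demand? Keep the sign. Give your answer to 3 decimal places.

-1.180

At P = 23.6, Q = 1077.012.
dQ/dP = −0.05·3505e^(−0.05P) = −0.05Q = -53.851.
ε = (dQ/dP)(P/Q) = (-53.851)(23.6/1077.012).
|ε| > 1, so demand is elastic at this price.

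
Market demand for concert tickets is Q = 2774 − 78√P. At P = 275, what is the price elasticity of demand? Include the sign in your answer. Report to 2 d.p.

-0.44

At P = 275, Q = 1480.516.
dQ/dP = −78/(2√P) = -2.352.
ε = (dQ/dP)(P/Q) = (-2.352)(275/1480.516).
|ε| < 1, so demand is inelastic at this price.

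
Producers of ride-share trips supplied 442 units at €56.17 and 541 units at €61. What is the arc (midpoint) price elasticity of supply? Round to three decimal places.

ΔQ = 541 − 442 = 99; ΔP = 61 − 56.17 = 4.83.
Midpoints: P̄ = 58.59, Q̄ = 491.5.
ε_s = (ΔQ/ΔP)(P̄/Q̄) = (99/4.83)(58.59/491.5).

2.443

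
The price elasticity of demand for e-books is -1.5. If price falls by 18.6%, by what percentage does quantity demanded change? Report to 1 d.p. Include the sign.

%ΔQ ≈ ε × %ΔP = (-1.5)(-18.6%) = 27.90%.

27.9%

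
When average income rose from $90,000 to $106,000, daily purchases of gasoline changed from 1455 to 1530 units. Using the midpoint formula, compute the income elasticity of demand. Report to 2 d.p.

ΔQ = 75, ΔI = 16000. Midpoints: Ī = 98,000, Q̄ = 1492.5.
ε_I = (ΔQ/ΔI)(Ī/Q̄) = (75/16000)(98000/1492.5).

0.31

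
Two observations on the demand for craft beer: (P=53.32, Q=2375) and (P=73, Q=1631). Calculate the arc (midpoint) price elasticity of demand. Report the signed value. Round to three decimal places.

ΔQ = 1631 − 2375 = -744; ΔP = 73 − 53.32 = 19.68.
Midpoints: P̄ = 63.16, Q̄ = 2003.0.
ε = (ΔQ/ΔP)(P̄/Q̄) = (-744/19.68)(63.16/2003.0).

-1.192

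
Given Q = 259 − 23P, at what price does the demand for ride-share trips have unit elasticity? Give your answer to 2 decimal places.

For linear demand Q = a − bP, ε = −bP/(a − bP). |ε| = 1 when bP = a − bP, i.e. P = a/(2b).
P = 259/(2·23) = 259/46 = 5.6304.

5.63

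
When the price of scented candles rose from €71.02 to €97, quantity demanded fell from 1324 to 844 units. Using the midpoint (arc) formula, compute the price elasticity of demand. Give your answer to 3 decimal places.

ΔQ = 844 − 1324 = -480; ΔP = 97 − 71.02 = 25.98.
Midpoints: P̄ = 84.01, Q̄ = 1084.0.
ε = (ΔQ/ΔP)(P̄/Q̄) = (-480/25.98)(84.01/1084.0).

-1.432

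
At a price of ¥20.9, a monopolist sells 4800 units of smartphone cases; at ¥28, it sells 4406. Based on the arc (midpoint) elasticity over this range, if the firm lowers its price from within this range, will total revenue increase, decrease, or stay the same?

decrease

Arc ε = (-394/7.1)(24.45/4603.0) ≈ -0.295.
|ε| = 0.29 < 1, so demand is inelastic. A price cut therefore reduces total revenue.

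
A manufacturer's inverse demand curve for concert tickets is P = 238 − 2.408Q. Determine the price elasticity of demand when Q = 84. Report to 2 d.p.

-0.18

At Q = 84, P = 238 − 2.408(84) = 35.73.
dP/dQ = −2.408, so dQ/dP = 1/(−2.408) = -0.415.
ε = (dQ/dP)(P/Q) = (-0.415)(35.73/84).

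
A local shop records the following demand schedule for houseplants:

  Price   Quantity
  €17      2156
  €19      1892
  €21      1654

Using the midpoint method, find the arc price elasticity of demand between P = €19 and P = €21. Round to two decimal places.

At P = 19, Q = 1892; at P = 21, Q = 1654.
ΔQ = -238, ΔP = 2. Midpoints: P̄ = 20.00, Q̄ = 1773.0.
ε = (ΔQ/ΔP)(P̄/Q̄) = (-238/2)(20.00/1773.0).

-1.34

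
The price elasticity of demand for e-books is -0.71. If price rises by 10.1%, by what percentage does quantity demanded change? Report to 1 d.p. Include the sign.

-7.2%

%ΔQ ≈ ε × %ΔP = (-0.71)(10.1%) = -7.17%.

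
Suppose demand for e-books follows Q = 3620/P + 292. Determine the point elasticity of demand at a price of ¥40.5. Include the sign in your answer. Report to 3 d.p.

-0.234

At P = 40.5, Q = 381.383.
dQ/dP = −3620/P² = -2.207.
ε = (dQ/dP)(P/Q) = (-2.207)(40.5/381.383).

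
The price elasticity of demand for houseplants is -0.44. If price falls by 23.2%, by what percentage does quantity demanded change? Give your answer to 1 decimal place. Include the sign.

10.2%

%ΔQ ≈ ε × %ΔP = (-0.44)(-23.2%) = 10.21%.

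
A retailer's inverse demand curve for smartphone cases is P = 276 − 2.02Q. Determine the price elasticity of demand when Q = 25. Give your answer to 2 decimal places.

At Q = 25, P = 276 − 2.02(25) = 225.50.
dP/dQ = −2.02, so dQ/dP = 1/(−2.02) = -0.495.
ε = (dQ/dP)(P/Q) = (-0.495)(225.50/25).

-4.47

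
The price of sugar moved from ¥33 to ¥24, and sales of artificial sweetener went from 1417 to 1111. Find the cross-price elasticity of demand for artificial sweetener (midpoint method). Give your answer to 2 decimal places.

0.77

ΔQ_x = 1111 − 1417 = -306; ΔP_y = 24 − 33 = -9.
Midpoints: P̄_y = 28.50, Q̄_x = 1264.0.
ε_xy = (ΔQ_x/ΔP_y)(P̄_y/Q̄_x) = (-306/-9)(28.50/1264.0).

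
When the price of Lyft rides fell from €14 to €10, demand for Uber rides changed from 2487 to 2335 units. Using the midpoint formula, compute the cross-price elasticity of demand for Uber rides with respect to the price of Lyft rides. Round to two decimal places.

0.19

ΔQ_x = 2335 − 2487 = -152; ΔP_y = 10 − 14 = -4.
Midpoints: P̄_y = 12.00, Q̄_x = 2411.0.
ε_xy = (ΔQ_x/ΔP_y)(P̄_y/Q̄_x) = (-152/-4)(12.00/2411.0).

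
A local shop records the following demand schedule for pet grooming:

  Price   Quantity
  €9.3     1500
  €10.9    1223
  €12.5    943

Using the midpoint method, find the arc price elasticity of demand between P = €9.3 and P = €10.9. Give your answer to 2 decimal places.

At P = 9.3, Q = 1500; at P = 10.9, Q = 1223.
ΔQ = -277, ΔP = 1.6. Midpoints: P̄ = 10.10, Q̄ = 1361.5.
ε = (ΔQ/ΔP)(P̄/Q̄) = (-277/1.6)(10.10/1361.5).

-1.28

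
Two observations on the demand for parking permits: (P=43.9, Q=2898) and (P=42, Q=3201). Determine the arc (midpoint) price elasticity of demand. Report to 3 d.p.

ΔQ = 3201 − 2898 = 303; ΔP = 42 − 43.9 = -1.9.
Midpoints: P̄ = 42.95, Q̄ = 3049.5.
ε = (ΔQ/ΔP)(P̄/Q̄) = (303/-1.9)(42.95/3049.5).

-2.246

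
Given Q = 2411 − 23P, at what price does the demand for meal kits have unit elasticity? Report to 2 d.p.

For linear demand Q = a − bP, ε = −bP/(a − bP). |ε| = 1 when bP = a − bP, i.e. P = a/(2b).
P = 2411/(2·23) = 2411/46 = 52.4130.

52.41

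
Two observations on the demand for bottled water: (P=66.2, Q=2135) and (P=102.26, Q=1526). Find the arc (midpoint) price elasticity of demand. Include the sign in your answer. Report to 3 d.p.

ΔQ = 1526 − 2135 = -609; ΔP = 102.26 − 66.2 = 36.06.
Midpoints: P̄ = 84.23, Q̄ = 1830.5.
ε = (ΔQ/ΔP)(P̄/Q̄) = (-609/36.06)(84.23/1830.5).

-0.777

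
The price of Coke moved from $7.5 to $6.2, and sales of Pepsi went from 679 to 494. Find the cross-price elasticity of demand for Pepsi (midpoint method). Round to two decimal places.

1.66

ΔQ_x = 494 − 679 = -185; ΔP_y = 6.2 − 7.5 = -1.3.
Midpoints: P̄_y = 6.85, Q̄_x = 586.5.
ε_xy = (ΔQ_x/ΔP_y)(P̄_y/Q̄_x) = (-185/-1.3)(6.85/586.5).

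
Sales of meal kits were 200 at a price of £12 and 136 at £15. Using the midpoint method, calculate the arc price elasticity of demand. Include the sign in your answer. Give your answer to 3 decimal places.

ΔQ = 136 − 200 = -64; ΔP = 15 − 12 = 3.
Midpoints: P̄ = 13.50, Q̄ = 168.0.
ε = (ΔQ/ΔP)(P̄/Q̄) = (-64/3)(13.50/168.0).

-1.714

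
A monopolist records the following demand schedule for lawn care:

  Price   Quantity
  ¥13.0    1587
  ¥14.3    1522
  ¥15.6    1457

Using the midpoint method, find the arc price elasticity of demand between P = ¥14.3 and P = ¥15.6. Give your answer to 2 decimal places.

At P = 14.3, Q = 1522; at P = 15.6, Q = 1457.
ΔQ = -65, ΔP = 1.3. Midpoints: P̄ = 14.95, Q̄ = 1489.5.
ε = (ΔQ/ΔP)(P̄/Q̄) = (-65/1.3)(14.95/1489.5).

-0.50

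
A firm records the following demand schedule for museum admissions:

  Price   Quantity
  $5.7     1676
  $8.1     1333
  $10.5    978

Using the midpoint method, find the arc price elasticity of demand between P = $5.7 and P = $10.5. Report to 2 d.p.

-0.89

At P = 5.7, Q = 1676; at P = 10.5, Q = 978.
ΔQ = -698, ΔP = 4.8. Midpoints: P̄ = 8.10, Q̄ = 1327.0.
ε = (ΔQ/ΔP)(P̄/Q̄) = (-698/4.8)(8.10/1327.0).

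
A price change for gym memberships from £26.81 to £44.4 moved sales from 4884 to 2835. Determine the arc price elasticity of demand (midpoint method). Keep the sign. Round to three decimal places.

ΔQ = 2835 − 4884 = -2049; ΔP = 44.4 − 26.81 = 17.59.
Midpoints: P̄ = 35.60, Q̄ = 3859.5.
ε = (ΔQ/ΔP)(P̄/Q̄) = (-2049/17.59)(35.60/3859.5).

-1.075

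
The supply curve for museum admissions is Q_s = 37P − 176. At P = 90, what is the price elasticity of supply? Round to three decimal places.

At P = 90, Q_s = 3154.
dQ_s/dP = 37.
ε_s = (dQ_s/dP)(P/Q_s) = (37)(90/3154).

1.056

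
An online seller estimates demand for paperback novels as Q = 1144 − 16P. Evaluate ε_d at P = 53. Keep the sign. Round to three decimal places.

At P = 53, Q = 296.
dQ/dP = −16.
ε = (dQ/dP)(P/Q) = (-16)(53/296).
|ε| > 1, so demand is elastic at this price.

-2.865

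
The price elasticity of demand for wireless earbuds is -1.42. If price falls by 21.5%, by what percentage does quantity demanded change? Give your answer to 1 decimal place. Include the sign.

%ΔQ ≈ ε × %ΔP = (-1.42)(-21.5%) = 30.53%.

30.5%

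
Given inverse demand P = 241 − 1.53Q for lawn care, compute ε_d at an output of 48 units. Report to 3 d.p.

At Q = 48, P = 241 − 1.53(48) = 167.56.
dP/dQ = −1.53, so dQ/dP = 1/(−1.53) = -0.654.
ε = (dQ/dP)(P/Q) = (-0.654)(167.56/48).

-2.282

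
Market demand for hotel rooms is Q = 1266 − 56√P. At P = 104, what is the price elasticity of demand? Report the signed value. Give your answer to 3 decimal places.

At P = 104, Q = 694.910.
dQ/dP = −56/(2√P) = -2.746.
ε = (dQ/dP)(P/Q) = (-2.746)(104/694.910).

-0.411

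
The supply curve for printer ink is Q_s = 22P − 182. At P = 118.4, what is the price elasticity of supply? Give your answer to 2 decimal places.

1.08

At P = 118.4, Q_s = 2422.80.
dQ_s/dP = 22.
ε_s = (dQ_s/dP)(P/Q_s) = (22)(118.4/2422.80).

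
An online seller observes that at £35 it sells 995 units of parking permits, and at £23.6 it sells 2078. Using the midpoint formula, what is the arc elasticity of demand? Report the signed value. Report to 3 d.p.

-1.812

ΔQ = 2078 − 995 = 1083; ΔP = 23.6 − 35 = -11.4.
Midpoints: P̄ = 29.30, Q̄ = 1536.5.
ε = (ΔQ/ΔP)(P̄/Q̄) = (1083/-11.4)(29.30/1536.5).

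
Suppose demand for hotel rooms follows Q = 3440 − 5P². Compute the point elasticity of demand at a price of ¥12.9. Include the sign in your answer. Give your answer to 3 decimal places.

At P = 12.9, Q = 2607.950.
dQ/dP = −10P = -129.
ε = (dQ/dP)(P/Q) = (-129)(12.9/2607.950).

-0.638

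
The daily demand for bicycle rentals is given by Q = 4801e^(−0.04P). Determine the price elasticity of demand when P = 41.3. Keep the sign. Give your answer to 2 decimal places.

At P = 41.3, Q = 920.189.
dQ/dP = −0.04·4801e^(−0.04P) = −0.04Q = -36.808.
ε = (dQ/dP)(P/Q) = (-36.808)(41.3/920.189).

-1.65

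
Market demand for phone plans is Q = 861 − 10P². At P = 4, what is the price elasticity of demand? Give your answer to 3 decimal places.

-0.456

At P = 4, Q = 701.
dQ/dP = −20P = -80.
ε = (dQ/dP)(P/Q) = (-80)(4/701).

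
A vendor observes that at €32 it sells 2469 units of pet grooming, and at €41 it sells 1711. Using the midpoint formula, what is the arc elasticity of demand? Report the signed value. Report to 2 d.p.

-1.47

ΔQ = 1711 − 2469 = -758; ΔP = 41 − 32 = 9.
Midpoints: P̄ = 36.50, Q̄ = 2090.0.
ε = (ΔQ/ΔP)(P̄/Q̄) = (-758/9)(36.50/2090.0).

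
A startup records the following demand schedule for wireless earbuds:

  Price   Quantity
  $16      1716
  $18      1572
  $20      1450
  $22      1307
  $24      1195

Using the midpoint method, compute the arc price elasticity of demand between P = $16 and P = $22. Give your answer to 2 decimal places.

-0.86

At P = 16, Q = 1716; at P = 22, Q = 1307.
ΔQ = -409, ΔP = 6. Midpoints: P̄ = 19.00, Q̄ = 1511.5.
ε = (ΔQ/ΔP)(P̄/Q̄) = (-409/6)(19.00/1511.5).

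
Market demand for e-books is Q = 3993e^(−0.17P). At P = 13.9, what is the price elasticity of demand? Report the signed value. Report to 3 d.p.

At P = 13.9, Q = 375.891.
dQ/dP = −0.17·3993e^(−0.17P) = −0.17Q = -63.901.
ε = (dQ/dP)(P/Q) = (-63.901)(13.9/375.891).
|ε| > 1, so demand is elastic at this price.

-2.363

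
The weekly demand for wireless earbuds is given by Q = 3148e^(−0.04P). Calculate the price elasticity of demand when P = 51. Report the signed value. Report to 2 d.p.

-2.04

At P = 51, Q = 409.330.
dQ/dP = −0.04·3148e^(−0.04P) = −0.04Q = -16.373.
ε = (dQ/dP)(P/Q) = (-16.373)(51/409.330).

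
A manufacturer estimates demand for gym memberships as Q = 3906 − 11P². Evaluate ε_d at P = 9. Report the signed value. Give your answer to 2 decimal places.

-0.59

At P = 9, Q = 3015.
dQ/dP = −22P = -198.
ε = (dQ/dP)(P/Q) = (-198)(9/3015).
|ε| < 1, so demand is inelastic at this price.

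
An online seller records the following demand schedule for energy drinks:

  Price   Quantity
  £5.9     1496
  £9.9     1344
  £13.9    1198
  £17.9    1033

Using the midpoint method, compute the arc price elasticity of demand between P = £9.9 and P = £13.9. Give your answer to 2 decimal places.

-0.34

At P = 9.9, Q = 1344; at P = 13.9, Q = 1198.
ΔQ = -146, ΔP = 4.0. Midpoints: P̄ = 11.90, Q̄ = 1271.0.
ε = (ΔQ/ΔP)(P̄/Q̄) = (-146/4.0)(11.90/1271.0).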